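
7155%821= 587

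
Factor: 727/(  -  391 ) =-17^( - 1) * 23^( - 1)*727^1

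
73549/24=3064 + 13/24=3064.54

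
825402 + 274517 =1099919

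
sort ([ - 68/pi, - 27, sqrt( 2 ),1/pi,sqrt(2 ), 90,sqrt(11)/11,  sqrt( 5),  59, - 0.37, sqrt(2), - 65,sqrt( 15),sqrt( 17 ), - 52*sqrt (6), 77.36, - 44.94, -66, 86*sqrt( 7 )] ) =[-52*sqrt( 6), - 66, - 65,  -  44.94, - 27, - 68/pi,-0.37,sqrt( 11 )/11,1/pi, sqrt( 2 ),  sqrt ( 2),sqrt(2) , sqrt(5 ), sqrt( 15 ), sqrt( 17),59 , 77.36, 90 , 86*sqrt( 7)] 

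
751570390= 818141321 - 66570931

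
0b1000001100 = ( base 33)ft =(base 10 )524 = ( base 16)20C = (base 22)11I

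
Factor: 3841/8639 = 23^1*  53^( - 1 )*  163^( - 1)*167^1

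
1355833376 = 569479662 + 786353714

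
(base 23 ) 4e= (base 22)4i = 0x6A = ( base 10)106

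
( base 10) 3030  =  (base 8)5726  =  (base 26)4ce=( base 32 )2um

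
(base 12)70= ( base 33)2i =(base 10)84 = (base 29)2q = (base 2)1010100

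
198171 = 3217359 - 3019188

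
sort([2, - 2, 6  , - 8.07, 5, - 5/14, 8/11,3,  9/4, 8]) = [ - 8.07, - 2, - 5/14,8/11 , 2,9/4,  3 , 5, 6, 8] 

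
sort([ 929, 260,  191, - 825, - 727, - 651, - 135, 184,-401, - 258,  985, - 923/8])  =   [ - 825, - 727 , - 651,  -  401, - 258, - 135, - 923/8,184,  191, 260, 929,985]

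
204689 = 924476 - 719787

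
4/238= 2/119 = 0.02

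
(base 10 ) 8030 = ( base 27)b0b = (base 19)134c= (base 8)17536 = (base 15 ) 25a5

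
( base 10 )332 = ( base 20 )GC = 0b101001100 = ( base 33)A2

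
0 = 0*2871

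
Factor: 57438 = 2^1*3^2*3191^1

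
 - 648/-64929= 216/21643=0.01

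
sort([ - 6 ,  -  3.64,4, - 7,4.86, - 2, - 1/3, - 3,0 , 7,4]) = [ - 7,-6 ,-3.64, - 3,-2, - 1/3 , 0,4,4, 4.86,7]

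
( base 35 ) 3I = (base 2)1111011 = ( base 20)63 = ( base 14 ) 8b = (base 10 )123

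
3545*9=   31905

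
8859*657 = 5820363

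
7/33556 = 7/33556 = 0.00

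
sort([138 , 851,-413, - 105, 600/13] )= [ -413, - 105,  600/13,138, 851]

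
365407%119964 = 5515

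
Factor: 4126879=467^1*8837^1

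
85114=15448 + 69666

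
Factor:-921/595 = -3^1* 5^( - 1)*7^( - 1)*17^(-1)*307^1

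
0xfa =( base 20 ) CA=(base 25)A0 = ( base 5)2000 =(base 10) 250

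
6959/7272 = 6959/7272=   0.96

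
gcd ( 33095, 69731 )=1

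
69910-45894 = 24016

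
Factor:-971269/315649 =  - 13^1 *83^( - 1)*3803^( - 1)*74713^1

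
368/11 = 368/11 = 33.45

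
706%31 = 24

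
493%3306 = 493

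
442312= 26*17012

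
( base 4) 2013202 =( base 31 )90p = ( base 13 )3C43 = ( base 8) 20742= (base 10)8674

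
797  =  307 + 490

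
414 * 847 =350658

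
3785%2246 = 1539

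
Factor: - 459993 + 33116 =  - 426877 = - 11^1 * 151^1 * 257^1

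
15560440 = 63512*245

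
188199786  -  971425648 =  - 783225862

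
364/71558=182/35779 = 0.01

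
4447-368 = 4079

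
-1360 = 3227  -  4587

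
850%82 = 30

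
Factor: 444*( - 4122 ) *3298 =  - 6035894064 = - 2^4*3^3*17^1*37^1 *97^1*229^1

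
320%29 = 1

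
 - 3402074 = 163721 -3565795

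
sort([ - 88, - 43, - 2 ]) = [ - 88 , -43,-2 ]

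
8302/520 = 4151/260 = 15.97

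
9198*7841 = 72121518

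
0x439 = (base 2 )10000111001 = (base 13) 652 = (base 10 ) 1081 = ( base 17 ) 3ca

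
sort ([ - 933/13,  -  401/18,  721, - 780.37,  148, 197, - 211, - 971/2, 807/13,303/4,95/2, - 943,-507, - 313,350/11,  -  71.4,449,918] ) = [ - 943,  -  780.37, - 507, - 971/2, - 313, -211,-933/13, - 71.4 ,-401/18,350/11,95/2 , 807/13, 303/4, 148, 197,449,721,918 ]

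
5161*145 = 748345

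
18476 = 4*4619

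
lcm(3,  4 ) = 12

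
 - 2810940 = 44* ( - 63885)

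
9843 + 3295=13138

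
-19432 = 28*( - 694 )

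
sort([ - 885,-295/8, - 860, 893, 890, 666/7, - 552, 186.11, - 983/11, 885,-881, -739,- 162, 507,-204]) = [-885,-881,-860,-739, - 552,-204, - 162, - 983/11, - 295/8,  666/7,186.11, 507, 885,890, 893] 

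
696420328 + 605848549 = 1302268877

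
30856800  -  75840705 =  -  44983905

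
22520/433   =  22520/433 = 52.01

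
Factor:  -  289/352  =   - 2^( - 5)*11^( - 1)*17^2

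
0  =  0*75798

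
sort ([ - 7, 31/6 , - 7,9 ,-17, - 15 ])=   [  -  17, - 15, - 7, - 7, 31/6, 9 ] 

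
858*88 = 75504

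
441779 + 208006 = 649785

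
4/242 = 2/121 = 0.02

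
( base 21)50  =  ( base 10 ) 105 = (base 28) 3l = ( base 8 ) 151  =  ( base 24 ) 49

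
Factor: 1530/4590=1/3 = 3^(-1)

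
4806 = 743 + 4063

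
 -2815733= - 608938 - 2206795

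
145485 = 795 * 183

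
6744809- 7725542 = -980733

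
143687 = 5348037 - 5204350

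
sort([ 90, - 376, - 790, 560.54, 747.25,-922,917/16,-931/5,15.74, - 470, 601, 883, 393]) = [ -922,-790, - 470, - 376, - 931/5,  15.74,917/16, 90, 393, 560.54,601, 747.25,883 ]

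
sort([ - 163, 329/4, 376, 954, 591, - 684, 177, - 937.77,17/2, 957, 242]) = [-937.77, - 684,  -  163,17/2, 329/4,  177, 242,  376,591, 954,957 ] 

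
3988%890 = 428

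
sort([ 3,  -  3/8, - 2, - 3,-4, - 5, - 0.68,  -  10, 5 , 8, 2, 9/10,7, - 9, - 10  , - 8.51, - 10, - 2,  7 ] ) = [ - 10, - 10,-10, - 9,-8.51 , - 5, - 4, - 3, - 2,  -  2,-0.68, - 3/8 , 9/10, 2, 3,5,  7 , 7,8 ]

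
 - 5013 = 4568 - 9581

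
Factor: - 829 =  - 829^1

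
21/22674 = 7/7558  =  0.00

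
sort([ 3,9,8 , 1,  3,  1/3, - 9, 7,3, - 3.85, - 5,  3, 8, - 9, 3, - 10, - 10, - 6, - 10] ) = [ - 10, - 10 ,-10, - 9, - 9, - 6, - 5, - 3.85, 1/3 , 1, 3 , 3,  3,3, 3, 7, 8,8, 9 ] 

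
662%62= 42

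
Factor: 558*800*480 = 2^11*3^3*5^3*31^1 = 214272000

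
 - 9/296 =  - 9/296 =- 0.03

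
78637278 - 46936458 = 31700820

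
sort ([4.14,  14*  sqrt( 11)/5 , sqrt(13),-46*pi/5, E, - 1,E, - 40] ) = [ - 40, - 46*pi/5, - 1,E, E, sqrt( 13), 4.14, 14*sqrt( 11) /5 ]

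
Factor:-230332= - 2^2*89^1 * 647^1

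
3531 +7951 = 11482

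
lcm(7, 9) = 63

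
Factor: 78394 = 2^1*19^1 * 2063^1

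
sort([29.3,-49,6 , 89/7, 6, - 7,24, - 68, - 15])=[ - 68,-49,  -  15,-7, 6, 6, 89/7,24, 29.3]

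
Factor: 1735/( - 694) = -2^(-1 ) * 5^1 = -5/2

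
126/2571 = 42/857  =  0.05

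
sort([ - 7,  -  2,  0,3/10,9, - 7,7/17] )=[ - 7,-7,  -  2,0 , 3/10,7/17,  9]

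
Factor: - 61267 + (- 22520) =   -  3^1*11^1*2539^1  =  - 83787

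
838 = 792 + 46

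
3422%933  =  623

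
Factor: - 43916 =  - 2^2  *  10979^1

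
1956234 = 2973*658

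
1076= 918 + 158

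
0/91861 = 0 = 0.00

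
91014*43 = 3913602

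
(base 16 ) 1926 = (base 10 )6438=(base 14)24BC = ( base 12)3886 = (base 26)9DG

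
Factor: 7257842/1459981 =2^1*67^1 * 223^( - 1) *6547^( - 1)*54163^1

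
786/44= 393/22 = 17.86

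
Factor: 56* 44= 2464 = 2^5 * 7^1 * 11^1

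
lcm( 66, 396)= 396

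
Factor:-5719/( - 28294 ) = 2^(-1 )*19^1 * 47^( - 1)= 19/94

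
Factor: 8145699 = 3^1 * 19^1*142907^1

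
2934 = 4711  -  1777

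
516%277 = 239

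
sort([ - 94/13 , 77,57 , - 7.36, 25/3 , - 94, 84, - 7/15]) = [ - 94, - 7.36, - 94/13 , - 7/15,25/3,  57,  77,84]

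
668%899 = 668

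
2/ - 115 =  - 1 + 113/115 = - 0.02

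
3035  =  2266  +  769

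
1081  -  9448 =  - 8367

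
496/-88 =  - 6  +  4/11 = - 5.64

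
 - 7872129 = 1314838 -9186967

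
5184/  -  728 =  - 648/91 = -  7.12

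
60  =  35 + 25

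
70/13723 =70/13723 = 0.01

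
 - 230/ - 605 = 46/121 = 0.38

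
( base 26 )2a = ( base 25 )2C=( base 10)62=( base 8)76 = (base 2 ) 111110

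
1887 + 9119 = 11006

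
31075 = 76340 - 45265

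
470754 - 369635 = 101119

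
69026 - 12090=56936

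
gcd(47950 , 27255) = 5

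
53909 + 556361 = 610270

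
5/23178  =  5/23178 = 0.00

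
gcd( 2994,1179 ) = 3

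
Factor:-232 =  - 2^3*29^1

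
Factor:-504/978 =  - 84/163  =  - 2^2*3^1*7^1*163^( - 1)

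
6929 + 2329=9258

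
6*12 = 72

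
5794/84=68 + 41/42 = 68.98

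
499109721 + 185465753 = 684575474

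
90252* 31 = 2797812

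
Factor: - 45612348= -2^2*3^1*3801029^1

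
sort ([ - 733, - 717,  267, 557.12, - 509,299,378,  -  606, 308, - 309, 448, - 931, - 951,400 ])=[-951, - 931, - 733, - 717, - 606, - 509 , - 309,267,299,308,378, 400,448, 557.12]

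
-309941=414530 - 724471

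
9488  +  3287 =12775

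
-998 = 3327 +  -4325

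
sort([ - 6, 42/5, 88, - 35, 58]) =[ - 35, - 6, 42/5,58, 88]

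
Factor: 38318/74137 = 46/89 = 2^1 * 23^1*89^(-1)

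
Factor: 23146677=3^2*31^1 * 82963^1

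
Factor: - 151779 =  - 3^1*50593^1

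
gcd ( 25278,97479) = 3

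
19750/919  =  19750/919 = 21.49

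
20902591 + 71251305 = 92153896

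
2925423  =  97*30159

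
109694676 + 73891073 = 183585749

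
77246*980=75701080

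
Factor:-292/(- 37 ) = 2^2*37^ ( - 1)* 73^1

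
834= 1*834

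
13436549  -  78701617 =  - 65265068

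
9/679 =9/679 = 0.01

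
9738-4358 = 5380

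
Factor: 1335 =3^1 * 5^1*89^1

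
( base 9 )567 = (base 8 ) 722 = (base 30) fg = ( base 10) 466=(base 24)ja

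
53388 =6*8898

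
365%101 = 62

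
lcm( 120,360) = 360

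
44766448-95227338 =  - 50460890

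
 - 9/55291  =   - 9/55291 = - 0.00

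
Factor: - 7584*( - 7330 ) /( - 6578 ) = - 2^5*3^1*5^1*11^(-1)*13^(  -  1 )*23^( - 1)*79^1*733^1 = - 27795360/3289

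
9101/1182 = 9101/1182 = 7.70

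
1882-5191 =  - 3309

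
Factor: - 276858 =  - 2^1 * 3^4 * 1709^1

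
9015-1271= 7744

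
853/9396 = 853/9396 =0.09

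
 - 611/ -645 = 611/645 = 0.95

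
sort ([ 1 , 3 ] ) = [1,3]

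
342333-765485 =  - 423152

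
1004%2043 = 1004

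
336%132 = 72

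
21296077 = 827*25751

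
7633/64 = 119 + 17/64=119.27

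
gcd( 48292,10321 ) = 1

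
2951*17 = 50167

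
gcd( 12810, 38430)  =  12810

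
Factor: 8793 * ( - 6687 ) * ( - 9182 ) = 539890498962 = 2^1*3^4* 743^1*977^1*4591^1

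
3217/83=3217/83= 38.76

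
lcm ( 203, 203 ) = 203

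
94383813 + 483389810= 577773623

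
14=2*7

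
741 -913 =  - 172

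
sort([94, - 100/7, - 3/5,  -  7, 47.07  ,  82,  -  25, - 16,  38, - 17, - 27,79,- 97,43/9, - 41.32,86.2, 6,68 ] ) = [ - 97, -41.32, - 27, - 25, - 17,  -  16, - 100/7, - 7, - 3/5, 43/9 , 6,38,47.07,68,  79,82,86.2, 94 ] 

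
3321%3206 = 115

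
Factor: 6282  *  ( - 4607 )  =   - 28941174= - 2^1 *3^2 * 17^1 * 271^1*  349^1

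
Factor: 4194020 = 2^2*5^1*209701^1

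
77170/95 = 812+6/19 = 812.32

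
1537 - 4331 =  - 2794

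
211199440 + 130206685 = 341406125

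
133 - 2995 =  - 2862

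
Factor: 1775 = 5^2*71^1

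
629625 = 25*25185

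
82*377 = 30914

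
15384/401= 15384/401 = 38.36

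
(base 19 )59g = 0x7c8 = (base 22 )42C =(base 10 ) 1992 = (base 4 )133020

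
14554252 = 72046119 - 57491867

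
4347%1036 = 203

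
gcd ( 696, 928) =232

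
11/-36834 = -11/36834 = - 0.00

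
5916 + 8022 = 13938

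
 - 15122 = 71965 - 87087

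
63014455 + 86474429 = 149488884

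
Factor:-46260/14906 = -90/29 = -2^1*3^2*5^1*29^( - 1) 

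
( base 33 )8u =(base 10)294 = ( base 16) 126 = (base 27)ao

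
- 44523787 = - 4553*9779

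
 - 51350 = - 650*79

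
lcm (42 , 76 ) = 1596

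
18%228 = 18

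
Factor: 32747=11^1*13^1 * 229^1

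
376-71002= -70626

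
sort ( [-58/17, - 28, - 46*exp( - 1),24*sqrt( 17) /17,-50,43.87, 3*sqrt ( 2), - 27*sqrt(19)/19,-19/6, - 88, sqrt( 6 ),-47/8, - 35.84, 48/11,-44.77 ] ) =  [-88,-50, -44.77, - 35.84, - 28, - 46*exp(-1),-27*sqrt(19 ) /19,- 47/8,-58/17, - 19/6, sqrt (6), 3*sqrt(2),48/11, 24*sqrt(17)/17, 43.87 ] 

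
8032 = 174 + 7858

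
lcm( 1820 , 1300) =9100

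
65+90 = 155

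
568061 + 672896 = 1240957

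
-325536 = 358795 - 684331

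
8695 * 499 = 4338805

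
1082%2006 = 1082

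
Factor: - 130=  - 2^1*5^1 * 13^1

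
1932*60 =115920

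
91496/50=45748/25 =1829.92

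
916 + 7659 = 8575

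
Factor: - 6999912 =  - 2^3*3^3*23^1 * 1409^1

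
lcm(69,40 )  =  2760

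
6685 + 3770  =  10455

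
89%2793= 89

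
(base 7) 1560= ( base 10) 630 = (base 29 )LL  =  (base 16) 276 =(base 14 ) 330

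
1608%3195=1608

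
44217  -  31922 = 12295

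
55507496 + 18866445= 74373941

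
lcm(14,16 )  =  112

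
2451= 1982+469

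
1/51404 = 1/51404  =  0.00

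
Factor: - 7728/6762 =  - 8/7 = - 2^3*7^( - 1) 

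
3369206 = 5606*601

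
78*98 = 7644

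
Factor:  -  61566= - 2^1*3^1*31^1*331^1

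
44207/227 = 44207/227=194.74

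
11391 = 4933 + 6458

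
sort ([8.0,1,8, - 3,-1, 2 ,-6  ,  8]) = [-6, - 3, - 1,1,2,8.0,  8,8]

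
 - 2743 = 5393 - 8136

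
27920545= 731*38195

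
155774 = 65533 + 90241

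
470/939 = 470/939 = 0.50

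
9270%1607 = 1235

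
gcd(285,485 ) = 5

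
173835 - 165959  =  7876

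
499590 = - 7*(- 71370) 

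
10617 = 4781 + 5836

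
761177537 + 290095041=1051272578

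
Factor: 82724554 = 2^1*11^2*31^1*11027^1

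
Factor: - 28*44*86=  - 105952 = - 2^5*7^1*11^1*43^1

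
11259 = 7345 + 3914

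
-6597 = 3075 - 9672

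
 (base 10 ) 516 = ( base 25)kg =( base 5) 4031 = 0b1000000100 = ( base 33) FL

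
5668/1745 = 5668/1745=3.25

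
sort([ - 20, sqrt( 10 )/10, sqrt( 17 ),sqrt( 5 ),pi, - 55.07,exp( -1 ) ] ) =[ - 55.07, - 20,sqrt( 10 )/10 , exp(-1),sqrt (5 ), pi,sqrt(17 )]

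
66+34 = 100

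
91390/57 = 4810/3 =1603.33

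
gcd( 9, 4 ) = 1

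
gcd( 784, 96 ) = 16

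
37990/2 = 18995=18995.00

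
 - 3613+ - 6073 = -9686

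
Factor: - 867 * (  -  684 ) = 593028 = 2^2*3^3*17^2*19^1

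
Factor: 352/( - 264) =- 4/3  =  - 2^2*3^(-1 )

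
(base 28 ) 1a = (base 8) 46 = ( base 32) 16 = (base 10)38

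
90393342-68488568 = 21904774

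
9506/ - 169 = -9506/169 = - 56.25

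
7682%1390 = 732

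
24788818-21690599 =3098219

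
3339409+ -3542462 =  - 203053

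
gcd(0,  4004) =4004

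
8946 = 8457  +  489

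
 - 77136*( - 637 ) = 49135632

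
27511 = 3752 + 23759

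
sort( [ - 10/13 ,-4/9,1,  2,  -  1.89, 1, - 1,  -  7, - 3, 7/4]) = [ - 7, - 3, - 1.89, - 1, - 10/13 , - 4/9 , 1,1, 7/4, 2]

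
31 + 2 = 33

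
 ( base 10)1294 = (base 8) 2416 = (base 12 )8BA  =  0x50e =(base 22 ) 2ei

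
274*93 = 25482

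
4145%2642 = 1503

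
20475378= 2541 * 8058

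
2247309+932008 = 3179317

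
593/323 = 593/323 = 1.84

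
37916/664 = 9479/166 = 57.10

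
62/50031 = 62/50031  =  0.00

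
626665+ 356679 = 983344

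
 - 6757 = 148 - 6905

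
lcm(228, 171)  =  684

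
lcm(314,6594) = 6594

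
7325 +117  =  7442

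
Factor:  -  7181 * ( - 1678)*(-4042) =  - 2^2 * 43^2*47^1*167^1*839^1 = - 48704960156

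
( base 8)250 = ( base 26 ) 6C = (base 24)70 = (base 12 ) 120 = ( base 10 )168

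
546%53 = 16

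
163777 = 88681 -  - 75096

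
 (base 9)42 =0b100110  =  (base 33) 15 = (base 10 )38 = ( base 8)46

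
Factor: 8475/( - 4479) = - 5^2 * 113^1*1493^(-1)=- 2825/1493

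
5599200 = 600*9332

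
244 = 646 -402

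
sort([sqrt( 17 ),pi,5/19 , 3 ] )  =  [5/19, 3, pi,  sqrt( 17 )]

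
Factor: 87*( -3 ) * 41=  - 10701 = -  3^2*29^1*41^1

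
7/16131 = 7/16131 = 0.00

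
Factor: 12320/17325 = 32/45 = 2^5 * 3^( - 2 )*5^( - 1) 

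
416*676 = 281216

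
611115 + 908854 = 1519969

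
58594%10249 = 7349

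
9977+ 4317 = 14294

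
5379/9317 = 489/847  =  0.58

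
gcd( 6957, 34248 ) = 3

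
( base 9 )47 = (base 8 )53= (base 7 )61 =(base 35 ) 18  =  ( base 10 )43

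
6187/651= 9+328/651 = 9.50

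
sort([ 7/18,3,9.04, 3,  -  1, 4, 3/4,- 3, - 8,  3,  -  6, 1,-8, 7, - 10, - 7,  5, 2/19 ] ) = [ - 10,- 8,-8  ,-7,  -  6, - 3,-1, 2/19,7/18, 3/4  ,  1,3, 3 , 3,4, 5, 7, 9.04]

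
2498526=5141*486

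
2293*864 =1981152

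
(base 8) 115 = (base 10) 77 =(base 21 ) 3e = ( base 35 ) 27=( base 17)49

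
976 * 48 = 46848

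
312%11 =4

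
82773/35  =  82773/35=   2364.94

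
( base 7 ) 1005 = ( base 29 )C0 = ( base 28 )CC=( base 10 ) 348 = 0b101011100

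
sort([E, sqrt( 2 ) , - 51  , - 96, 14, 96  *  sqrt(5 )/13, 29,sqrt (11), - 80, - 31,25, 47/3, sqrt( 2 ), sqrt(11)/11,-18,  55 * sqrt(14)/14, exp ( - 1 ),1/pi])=[ - 96,  -  80, - 51,-31, - 18,sqrt( 11 )/11, 1/pi, exp (-1 ), sqrt( 2 ), sqrt(2 ),E, sqrt( 11 ), 14 , 55*sqrt(14)/14,47/3, 96*sqrt( 5)/13,25,  29]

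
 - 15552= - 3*5184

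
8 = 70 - 62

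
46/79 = 46/79 = 0.58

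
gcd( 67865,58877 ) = 7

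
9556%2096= 1172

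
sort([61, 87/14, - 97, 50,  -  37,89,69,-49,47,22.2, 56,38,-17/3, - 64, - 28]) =[ - 97,-64, - 49, - 37  , - 28,-17/3,87/14, 22.2, 38, 47, 50, 56, 61 , 69, 89 ]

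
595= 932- 337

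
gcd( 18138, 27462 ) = 6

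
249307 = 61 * 4087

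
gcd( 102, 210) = 6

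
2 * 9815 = 19630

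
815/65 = 163/13 =12.54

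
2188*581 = 1271228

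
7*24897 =174279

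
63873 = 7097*9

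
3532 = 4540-1008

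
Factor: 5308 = 2^2*1327^1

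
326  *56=18256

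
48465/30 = 1615 + 1/2 = 1615.50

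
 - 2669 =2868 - 5537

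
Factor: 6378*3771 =2^1*3^3*419^1 * 1063^1 = 24051438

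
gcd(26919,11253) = 3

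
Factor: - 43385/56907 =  - 3^ (-2 )*5^1  *  6323^( - 1)*8677^1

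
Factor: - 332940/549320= - 537/886=- 2^( - 1)*3^1*179^1*443^ ( - 1)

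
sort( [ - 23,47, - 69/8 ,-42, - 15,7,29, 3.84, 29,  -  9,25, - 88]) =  [ - 88, - 42, - 23, - 15,-9, - 69/8, 3.84, 7, 25, 29,29,47] 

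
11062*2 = 22124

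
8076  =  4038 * 2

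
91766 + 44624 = 136390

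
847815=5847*145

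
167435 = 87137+80298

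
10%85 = 10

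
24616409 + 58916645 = 83533054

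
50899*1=50899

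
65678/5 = 13135  +  3/5  =  13135.60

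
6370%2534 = 1302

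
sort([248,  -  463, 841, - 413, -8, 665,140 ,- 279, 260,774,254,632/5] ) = [ - 463, - 413,-279 , - 8, 632/5, 140,248, 254, 260,665,  774,841] 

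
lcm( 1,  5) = 5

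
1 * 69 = 69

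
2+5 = 7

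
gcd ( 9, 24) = 3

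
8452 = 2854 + 5598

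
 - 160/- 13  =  12 + 4/13= 12.31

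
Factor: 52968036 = 2^2*3^1*11^1*29^1 * 101^1 * 137^1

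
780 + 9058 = 9838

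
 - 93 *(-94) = 8742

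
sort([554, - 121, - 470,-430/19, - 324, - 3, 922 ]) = [ - 470, - 324 ,-121 , - 430/19,- 3,554,  922 ] 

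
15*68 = 1020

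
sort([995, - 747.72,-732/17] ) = [- 747.72 , - 732/17,995 ] 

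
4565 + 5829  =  10394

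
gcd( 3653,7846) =1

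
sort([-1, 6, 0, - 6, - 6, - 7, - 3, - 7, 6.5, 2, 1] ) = [ - 7, - 7, - 6,  -  6, - 3, - 1, 0,1,2,6,6.5]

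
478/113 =4 + 26/113 =4.23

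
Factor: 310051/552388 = 2^(  -  2)*7^1*197^ ( - 1)*701^( - 1)*44293^1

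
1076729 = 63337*17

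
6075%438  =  381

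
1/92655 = 1/92655 =0.00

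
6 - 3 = 3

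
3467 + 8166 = 11633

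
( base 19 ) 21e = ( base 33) MT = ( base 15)355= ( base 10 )755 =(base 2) 1011110011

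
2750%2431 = 319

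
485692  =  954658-468966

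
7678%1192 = 526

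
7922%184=10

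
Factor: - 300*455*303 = - 2^2*3^2*5^3*7^1*13^1*101^1 = - 41359500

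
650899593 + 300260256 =951159849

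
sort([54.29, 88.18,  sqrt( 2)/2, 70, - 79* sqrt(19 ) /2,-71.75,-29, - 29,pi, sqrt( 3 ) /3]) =[ - 79 * sqrt ( 19 ) /2,-71.75,-29, - 29, sqrt ( 3 )/3,sqrt ( 2 )/2,  pi,54.29,70,88.18]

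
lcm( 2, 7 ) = 14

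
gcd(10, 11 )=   1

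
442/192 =2  +  29/96 = 2.30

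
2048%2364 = 2048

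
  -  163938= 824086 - 988024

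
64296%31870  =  556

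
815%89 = 14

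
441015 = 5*88203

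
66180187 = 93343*709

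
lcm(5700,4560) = 22800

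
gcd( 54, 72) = 18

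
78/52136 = 39/26068 = 0.00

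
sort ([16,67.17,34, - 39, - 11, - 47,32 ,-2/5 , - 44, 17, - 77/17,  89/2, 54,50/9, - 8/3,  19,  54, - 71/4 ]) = [ - 47 ,-44, - 39, - 71/4, - 11, - 77/17, - 8/3, - 2/5, 50/9 , 16, 17,  19,32,34, 89/2, 54,  54 , 67.17]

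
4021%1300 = 121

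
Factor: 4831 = 4831^1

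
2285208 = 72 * 31739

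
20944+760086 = 781030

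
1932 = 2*966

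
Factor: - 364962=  - 2^1*3^1*13^1*4679^1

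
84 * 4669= 392196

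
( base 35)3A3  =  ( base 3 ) 12112012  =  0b111110111100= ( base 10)4028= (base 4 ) 332330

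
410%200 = 10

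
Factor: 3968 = 2^7 * 31^1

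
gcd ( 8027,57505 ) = 1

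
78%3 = 0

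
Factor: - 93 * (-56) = 5208 = 2^3*3^1 * 7^1*31^1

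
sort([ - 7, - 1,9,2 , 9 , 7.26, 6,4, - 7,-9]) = [ - 9,-7, - 7, - 1, 2  ,  4,6, 7.26, 9,9 ] 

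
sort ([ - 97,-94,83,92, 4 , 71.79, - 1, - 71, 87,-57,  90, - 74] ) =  [ - 97, - 94, - 74, - 71, - 57,  -  1,4 , 71.79, 83,87, 90,92 ] 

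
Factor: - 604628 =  - 2^2 * 151157^1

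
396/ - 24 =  - 17+ 1/2= - 16.50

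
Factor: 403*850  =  2^1*5^2*13^1 * 17^1*31^1 = 342550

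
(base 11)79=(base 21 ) 42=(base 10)86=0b1010110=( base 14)62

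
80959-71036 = 9923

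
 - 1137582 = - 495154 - 642428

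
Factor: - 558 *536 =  - 2^4*3^2*31^1*67^1 = -299088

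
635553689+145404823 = 780958512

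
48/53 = 48/53  =  0.91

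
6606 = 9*734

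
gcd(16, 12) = 4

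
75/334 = 75/334 = 0.22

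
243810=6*40635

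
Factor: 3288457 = 3288457^1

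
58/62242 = 29/31121=0.00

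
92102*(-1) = -92102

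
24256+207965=232221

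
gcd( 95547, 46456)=1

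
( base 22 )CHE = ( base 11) 4723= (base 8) 14064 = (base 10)6196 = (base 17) 1478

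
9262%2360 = 2182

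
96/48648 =4/2027= 0.00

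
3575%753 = 563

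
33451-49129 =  -15678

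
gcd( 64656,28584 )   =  72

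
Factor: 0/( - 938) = 0=0^1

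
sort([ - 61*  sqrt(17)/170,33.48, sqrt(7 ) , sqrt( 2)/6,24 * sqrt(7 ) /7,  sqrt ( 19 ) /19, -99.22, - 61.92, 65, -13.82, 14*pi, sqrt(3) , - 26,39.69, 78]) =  [ - 99.22, - 61.92, - 26, - 13.82, - 61*sqrt ( 17)/170, sqrt( 19) /19, sqrt( 2) /6,sqrt( 3), sqrt( 7),24*sqrt(7 )/7 , 33.48, 39.69, 14*pi, 65,  78 ] 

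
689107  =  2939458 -2250351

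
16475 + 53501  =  69976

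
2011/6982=2011/6982= 0.29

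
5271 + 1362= 6633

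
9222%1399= 828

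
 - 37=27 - 64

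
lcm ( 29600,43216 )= 2160800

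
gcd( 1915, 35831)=1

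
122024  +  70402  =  192426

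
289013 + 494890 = 783903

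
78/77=1 + 1/77 = 1.01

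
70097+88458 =158555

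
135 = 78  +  57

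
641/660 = 641/660 = 0.97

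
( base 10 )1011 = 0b1111110011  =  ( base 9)1343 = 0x3f3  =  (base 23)1KM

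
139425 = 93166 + 46259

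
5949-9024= -3075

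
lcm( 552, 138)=552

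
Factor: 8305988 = 2^2*1297^1*1601^1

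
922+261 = 1183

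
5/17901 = 5/17901 =0.00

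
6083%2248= 1587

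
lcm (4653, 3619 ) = 32571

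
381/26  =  381/26  =  14.65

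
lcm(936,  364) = 6552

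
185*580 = 107300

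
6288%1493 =316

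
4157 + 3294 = 7451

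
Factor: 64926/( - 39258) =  - 3607/2181 = -3^( - 1 )*727^( - 1)*3607^1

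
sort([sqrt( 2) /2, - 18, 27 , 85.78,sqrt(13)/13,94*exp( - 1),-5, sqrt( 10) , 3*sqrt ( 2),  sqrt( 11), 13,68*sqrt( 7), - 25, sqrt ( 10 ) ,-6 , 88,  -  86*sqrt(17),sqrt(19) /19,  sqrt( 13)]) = [ - 86*sqrt(  17) , - 25,-18, - 6 , - 5,sqrt ( 19) /19,sqrt( 13)/13,sqrt( 2)/2,sqrt( 10),sqrt( 10), sqrt(11),  sqrt ( 13),3*sqrt(2) , 13, 27,94 * exp(-1 ), 85.78,88,68 * sqrt( 7)]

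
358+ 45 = 403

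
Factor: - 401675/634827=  - 3^( - 1)*5^2*61^ ( - 1 )*3469^ ( - 1)*16067^1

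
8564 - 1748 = 6816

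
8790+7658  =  16448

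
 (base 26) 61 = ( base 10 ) 157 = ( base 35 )4H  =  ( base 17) 94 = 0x9D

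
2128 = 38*56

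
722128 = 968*746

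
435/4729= 435/4729 = 0.09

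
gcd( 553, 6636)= 553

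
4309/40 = 4309/40 = 107.72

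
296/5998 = 148/2999 =0.05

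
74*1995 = 147630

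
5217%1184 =481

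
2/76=1/38  =  0.03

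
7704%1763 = 652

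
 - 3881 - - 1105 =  - 2776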